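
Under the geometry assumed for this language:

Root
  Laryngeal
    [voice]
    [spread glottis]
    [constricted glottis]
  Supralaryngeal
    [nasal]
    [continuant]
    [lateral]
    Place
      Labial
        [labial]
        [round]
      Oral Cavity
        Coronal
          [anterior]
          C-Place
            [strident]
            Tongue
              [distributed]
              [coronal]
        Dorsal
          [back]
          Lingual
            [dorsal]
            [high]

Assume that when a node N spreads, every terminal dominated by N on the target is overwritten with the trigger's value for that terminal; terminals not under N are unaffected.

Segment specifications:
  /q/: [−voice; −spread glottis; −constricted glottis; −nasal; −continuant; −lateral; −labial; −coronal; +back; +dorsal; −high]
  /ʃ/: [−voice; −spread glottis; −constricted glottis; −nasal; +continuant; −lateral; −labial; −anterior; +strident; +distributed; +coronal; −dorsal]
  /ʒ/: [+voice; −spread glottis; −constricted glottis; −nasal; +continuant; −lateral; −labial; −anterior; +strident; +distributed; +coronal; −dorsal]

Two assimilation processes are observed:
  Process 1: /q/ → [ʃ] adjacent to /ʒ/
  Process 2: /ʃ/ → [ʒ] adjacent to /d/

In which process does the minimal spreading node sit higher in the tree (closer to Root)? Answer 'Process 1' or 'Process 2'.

In Process 1, [continuant], [coronal], [anterior], [distributed], [strident], [dorsal], [high], [back] change, so the minimal spreading node is Supralaryngeal at depth 1.
Process 2: the feature that changes is [voice]; the minimal node is [voice] (depth 2).
Supralaryngeal (depth 1) sits above [voice] (depth 2), making Process 1 the one with the higher spreading node.

Process 1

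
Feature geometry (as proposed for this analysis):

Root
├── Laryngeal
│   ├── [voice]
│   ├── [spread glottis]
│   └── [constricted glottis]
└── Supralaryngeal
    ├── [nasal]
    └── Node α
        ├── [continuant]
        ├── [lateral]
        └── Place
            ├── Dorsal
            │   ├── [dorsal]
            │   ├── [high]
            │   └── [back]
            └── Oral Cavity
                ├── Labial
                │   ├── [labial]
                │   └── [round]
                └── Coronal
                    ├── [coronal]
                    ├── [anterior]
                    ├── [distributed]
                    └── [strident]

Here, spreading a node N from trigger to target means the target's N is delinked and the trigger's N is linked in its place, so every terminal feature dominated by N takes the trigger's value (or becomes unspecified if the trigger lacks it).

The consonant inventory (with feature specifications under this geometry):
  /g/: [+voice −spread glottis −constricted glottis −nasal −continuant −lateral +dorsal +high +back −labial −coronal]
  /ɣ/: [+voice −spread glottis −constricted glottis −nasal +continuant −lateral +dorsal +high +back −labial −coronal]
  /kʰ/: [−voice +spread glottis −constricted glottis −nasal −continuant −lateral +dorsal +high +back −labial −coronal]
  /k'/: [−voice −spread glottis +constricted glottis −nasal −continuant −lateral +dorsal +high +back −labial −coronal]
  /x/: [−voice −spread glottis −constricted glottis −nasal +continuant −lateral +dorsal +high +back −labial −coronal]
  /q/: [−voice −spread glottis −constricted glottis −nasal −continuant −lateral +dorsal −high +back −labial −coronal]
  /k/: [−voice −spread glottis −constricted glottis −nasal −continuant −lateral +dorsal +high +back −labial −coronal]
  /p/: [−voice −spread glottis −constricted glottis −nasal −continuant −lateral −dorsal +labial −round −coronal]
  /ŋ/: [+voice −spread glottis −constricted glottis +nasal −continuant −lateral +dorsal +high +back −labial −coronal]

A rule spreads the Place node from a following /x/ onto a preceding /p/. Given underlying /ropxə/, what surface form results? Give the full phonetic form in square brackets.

[rokxə]

Terminals under Place in this geometry: [dorsal], [high], [back], [labial], [round], [coronal], [anterior], [distributed], [strident].
Spreading Place from /x/ onto /p/ replaces those values with /x/'s: [+dorsal], [+high], [+back], [−labial], [−coronal]. Features outside Place ([voice], [spread glottis], [constricted glottis], …) stay as in /p/.
Among the inventory, only /k/ has exactly this specification, giving the surface form [rokxə].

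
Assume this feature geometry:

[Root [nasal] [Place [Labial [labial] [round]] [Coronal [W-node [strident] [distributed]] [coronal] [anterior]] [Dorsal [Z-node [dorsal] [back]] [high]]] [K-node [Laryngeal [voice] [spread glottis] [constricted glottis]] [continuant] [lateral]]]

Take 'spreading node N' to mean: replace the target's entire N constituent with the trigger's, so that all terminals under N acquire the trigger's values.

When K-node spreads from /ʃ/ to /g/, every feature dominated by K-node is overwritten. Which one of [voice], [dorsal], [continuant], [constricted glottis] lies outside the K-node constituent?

The terminals dominated by K-node are [voice], [spread glottis], [constricted glottis], [continuant], [lateral].
[continuant], [constricted glottis], [voice] all lie under K-node, so they are overwritten when K-node spreads.
[dorsal] attaches under Z-node, not under K-node, so /g/ retains its own value for [dorsal].

[dorsal]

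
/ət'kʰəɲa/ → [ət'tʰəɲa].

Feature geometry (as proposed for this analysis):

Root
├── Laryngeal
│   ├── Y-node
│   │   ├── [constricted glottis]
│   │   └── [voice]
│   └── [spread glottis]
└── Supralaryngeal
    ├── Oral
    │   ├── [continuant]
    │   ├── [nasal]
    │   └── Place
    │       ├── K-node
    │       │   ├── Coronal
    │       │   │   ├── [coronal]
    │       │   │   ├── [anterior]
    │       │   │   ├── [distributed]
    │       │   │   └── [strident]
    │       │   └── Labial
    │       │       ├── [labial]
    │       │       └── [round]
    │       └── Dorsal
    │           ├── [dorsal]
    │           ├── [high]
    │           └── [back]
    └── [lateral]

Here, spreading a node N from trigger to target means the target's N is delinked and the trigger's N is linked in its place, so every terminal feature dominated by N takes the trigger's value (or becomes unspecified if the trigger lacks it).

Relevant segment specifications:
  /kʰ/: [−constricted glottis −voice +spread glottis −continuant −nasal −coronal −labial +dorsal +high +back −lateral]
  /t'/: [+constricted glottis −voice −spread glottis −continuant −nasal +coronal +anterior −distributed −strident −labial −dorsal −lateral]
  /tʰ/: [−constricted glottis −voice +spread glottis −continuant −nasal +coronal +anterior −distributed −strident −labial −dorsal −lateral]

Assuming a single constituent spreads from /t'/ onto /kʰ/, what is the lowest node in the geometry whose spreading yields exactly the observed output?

Place

The alternation /kʰ/ → [tʰ] changes [coronal], [anterior], [distributed], [strident], [dorsal], [high], [back] and nothing else.
These terminals are all dominated by Place, and no proper subconstituent of Place covers them all; Place is their lowest common ancestor.
If Place spreads, every terminal under it takes /t'/'s value, producing [tʰ] as observed.
[spread glottis], [constricted glottis] stay as in /kʰ/ although /t'/ differs there, so no node dominating them spread; among the remaining candidates Place is the lowest that derives the output.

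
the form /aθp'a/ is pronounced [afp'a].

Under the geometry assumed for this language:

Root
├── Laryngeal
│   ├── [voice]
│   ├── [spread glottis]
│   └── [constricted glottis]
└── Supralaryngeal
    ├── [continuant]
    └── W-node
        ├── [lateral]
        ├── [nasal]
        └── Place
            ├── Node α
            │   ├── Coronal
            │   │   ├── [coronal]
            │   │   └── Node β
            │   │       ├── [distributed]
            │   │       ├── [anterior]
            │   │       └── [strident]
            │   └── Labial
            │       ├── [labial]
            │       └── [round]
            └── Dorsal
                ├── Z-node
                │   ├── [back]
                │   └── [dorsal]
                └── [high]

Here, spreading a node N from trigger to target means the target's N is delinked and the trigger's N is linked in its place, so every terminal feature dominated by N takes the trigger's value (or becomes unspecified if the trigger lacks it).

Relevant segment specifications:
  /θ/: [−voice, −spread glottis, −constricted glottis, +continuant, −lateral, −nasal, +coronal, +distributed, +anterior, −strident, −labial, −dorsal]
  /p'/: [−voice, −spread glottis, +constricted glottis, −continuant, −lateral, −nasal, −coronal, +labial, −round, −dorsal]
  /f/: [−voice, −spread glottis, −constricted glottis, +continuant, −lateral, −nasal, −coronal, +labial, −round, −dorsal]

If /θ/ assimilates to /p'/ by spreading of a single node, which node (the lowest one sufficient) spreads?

/θ/ and [f] differ in [labial], [round], [coronal], [anterior], [distributed], [strident]; every other specified feature is identical.
Tracing each changed feature up the tree, the paths first meet at Node α; any lower node misses at least one of them.
Delinking /θ/'s Node α and associating /p'/'s Node α gives precisely the feature bundle of [f].
[continuant], [constricted glottis] stay as in /θ/ although /p'/ differs there, so no node dominating them spread; among the remaining candidates Node α is the lowest that derives the output.

Node α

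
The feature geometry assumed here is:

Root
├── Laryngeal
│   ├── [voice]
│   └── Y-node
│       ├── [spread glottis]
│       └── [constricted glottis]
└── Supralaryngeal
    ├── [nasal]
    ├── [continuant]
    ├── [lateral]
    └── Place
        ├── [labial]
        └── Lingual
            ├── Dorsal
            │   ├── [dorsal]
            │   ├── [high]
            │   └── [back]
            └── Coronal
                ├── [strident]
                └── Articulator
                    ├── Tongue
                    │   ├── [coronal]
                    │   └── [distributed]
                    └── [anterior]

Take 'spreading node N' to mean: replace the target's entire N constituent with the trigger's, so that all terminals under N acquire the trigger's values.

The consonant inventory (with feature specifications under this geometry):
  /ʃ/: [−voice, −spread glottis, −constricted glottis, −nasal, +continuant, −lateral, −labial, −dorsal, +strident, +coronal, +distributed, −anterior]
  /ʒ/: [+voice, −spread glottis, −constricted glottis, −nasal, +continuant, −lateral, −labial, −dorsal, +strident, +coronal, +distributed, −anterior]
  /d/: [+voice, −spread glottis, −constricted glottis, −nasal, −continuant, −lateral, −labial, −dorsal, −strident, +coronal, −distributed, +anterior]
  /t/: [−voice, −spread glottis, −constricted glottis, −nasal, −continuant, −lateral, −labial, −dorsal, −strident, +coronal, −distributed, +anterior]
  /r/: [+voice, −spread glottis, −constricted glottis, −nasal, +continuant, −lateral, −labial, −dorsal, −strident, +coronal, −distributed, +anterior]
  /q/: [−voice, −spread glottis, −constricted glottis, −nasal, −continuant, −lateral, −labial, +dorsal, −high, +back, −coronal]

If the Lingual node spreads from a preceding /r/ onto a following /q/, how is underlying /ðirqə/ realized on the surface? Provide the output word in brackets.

[ðirtə]

Lingual immediately or transitively dominates [dorsal], [high], [back], [strident], [coronal], [distributed], [anterior].
Spreading Lingual from /r/ onto /q/ replaces those values with /r/'s: [−dorsal], [−strident], [+coronal], [−distributed], [+anterior]. Features outside Lingual ([voice], [spread glottis], [constricted glottis], …) stay as in /q/.
This feature bundle is that of [t], so /ðirqə/ surfaces as [ðirtə].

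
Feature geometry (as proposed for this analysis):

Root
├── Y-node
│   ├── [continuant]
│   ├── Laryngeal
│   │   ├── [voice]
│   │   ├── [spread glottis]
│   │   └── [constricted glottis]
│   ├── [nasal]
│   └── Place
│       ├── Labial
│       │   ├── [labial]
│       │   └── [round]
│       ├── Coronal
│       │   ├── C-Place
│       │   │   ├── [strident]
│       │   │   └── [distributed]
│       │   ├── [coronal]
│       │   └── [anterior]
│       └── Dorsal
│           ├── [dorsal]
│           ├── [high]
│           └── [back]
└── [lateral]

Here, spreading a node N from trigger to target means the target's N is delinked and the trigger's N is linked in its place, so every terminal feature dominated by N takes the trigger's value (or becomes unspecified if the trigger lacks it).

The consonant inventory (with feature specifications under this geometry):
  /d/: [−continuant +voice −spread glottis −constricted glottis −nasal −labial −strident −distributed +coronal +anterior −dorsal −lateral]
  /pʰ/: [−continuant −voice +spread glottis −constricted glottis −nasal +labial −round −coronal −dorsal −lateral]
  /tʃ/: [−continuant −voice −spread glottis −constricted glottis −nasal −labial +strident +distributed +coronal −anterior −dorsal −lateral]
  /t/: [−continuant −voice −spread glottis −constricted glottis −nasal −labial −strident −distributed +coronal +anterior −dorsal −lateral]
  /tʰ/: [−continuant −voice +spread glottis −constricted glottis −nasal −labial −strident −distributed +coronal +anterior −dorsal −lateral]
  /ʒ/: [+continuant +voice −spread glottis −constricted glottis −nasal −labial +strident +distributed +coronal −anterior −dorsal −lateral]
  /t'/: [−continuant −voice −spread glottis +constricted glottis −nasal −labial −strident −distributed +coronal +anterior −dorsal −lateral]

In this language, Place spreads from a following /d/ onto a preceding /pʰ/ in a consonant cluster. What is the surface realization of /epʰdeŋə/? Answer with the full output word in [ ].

Place immediately or transitively dominates [labial], [round], [strident], [distributed], [coronal], [anterior], [dorsal], [high], [back].
After delinking /pʰ/'s Place and linking /d/'s, the affected terminals become [−labial], [−strident], [−distributed], [+coronal], [+anterior], [−dorsal]; [continuant], [voice], [spread glottis], … (outside Place) are retained from /pʰ/.
The resulting bundle matches /tʰ/ in the inventory; substituting it for /pʰ/ gives [etʰdeŋə].

[etʰdeŋə]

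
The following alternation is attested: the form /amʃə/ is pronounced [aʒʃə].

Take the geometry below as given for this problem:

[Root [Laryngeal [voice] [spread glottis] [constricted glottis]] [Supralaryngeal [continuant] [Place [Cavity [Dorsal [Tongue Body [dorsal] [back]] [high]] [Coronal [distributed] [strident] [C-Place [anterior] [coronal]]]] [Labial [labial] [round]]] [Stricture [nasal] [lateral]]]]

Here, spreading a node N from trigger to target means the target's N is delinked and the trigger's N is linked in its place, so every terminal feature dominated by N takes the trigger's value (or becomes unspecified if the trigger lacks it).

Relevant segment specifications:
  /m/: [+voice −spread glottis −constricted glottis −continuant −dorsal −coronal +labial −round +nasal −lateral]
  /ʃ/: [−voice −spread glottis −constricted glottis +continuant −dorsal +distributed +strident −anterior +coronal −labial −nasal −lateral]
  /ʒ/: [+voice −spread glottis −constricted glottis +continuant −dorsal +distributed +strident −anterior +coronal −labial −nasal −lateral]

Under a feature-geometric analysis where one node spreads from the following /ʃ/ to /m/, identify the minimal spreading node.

Supralaryngeal

The alternation /m/ → [ʒ] changes [nasal], [continuant], [labial], [round], [coronal], [anterior], [distributed], [strident] and nothing else.
The smallest constituent containing every changed terminal is Supralaryngeal — each of its daughters lacks at least one of the affected features.
If Supralaryngeal spreads, every terminal under it takes /ʃ/'s value, producing [ʒ] as observed.
[voice] — on which /ʃ/ differs from /m/ — is unchanged, so Root cannot have spread; the constituent is no larger than Supralaryngeal.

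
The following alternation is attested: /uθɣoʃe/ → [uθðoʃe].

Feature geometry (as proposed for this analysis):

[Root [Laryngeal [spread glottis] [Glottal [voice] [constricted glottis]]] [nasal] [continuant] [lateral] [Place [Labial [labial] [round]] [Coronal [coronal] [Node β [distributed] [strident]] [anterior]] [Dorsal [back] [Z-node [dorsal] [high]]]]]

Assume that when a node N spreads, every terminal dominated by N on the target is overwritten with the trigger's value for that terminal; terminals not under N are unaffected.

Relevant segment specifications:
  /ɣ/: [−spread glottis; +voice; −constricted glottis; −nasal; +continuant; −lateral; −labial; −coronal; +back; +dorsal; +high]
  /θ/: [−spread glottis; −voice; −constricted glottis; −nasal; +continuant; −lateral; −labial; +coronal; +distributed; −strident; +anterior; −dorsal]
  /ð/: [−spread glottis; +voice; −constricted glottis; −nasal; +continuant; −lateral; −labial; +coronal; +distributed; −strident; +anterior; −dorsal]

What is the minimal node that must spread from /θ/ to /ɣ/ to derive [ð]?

Place

Feature comparison: [coronal], [anterior], [distributed], [strident], [dorsal], [high], [back] differ between /ɣ/ and [ð]; the remaining terminals match.
Tracing each changed feature up the tree, the paths first meet at Place; any lower node misses at least one of them.
Spreading Place from /θ/ overwrites each of those terminals with /θ/'s values, yielding exactly [ð].
Since [voice] is preserved even though /θ/ disagrees there, no node above Place spread.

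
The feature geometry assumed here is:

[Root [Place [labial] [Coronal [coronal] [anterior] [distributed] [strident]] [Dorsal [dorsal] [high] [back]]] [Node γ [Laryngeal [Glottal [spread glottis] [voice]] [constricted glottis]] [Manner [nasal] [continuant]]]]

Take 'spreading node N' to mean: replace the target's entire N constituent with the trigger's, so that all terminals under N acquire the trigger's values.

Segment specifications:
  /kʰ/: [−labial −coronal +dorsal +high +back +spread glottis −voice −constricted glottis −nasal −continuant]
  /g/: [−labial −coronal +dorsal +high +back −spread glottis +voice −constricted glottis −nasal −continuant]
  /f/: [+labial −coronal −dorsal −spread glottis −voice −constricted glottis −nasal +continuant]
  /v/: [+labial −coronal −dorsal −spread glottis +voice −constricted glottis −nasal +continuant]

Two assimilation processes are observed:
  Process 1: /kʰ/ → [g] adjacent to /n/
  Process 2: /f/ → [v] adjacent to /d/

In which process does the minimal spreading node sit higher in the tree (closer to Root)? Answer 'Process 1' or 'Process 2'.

Process 1

Process 1: the features that change are [voice], [spread glottis]; the minimal node is Glottal (depth 3).
In Process 2, [voice] changes, so the minimal spreading node is [voice] at depth 4.
Glottal is closer to Root than [voice], so Process 1 spreads the higher node.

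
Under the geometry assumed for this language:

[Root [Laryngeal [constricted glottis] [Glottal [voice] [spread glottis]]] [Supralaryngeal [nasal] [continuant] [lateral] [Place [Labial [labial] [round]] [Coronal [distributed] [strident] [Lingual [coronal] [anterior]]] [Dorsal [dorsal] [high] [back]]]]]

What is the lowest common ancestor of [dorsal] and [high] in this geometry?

Dorsal

[dorsal]: Root ▹ Supralaryngeal ▹ Place ▹ Dorsal ▹ [dorsal].
[high]: Root ▹ Supralaryngeal ▹ Place ▹ Dorsal ▹ [high].
The listed terminals split across distinct daughters of Dorsal, so Dorsal itself is the smallest node containing them all.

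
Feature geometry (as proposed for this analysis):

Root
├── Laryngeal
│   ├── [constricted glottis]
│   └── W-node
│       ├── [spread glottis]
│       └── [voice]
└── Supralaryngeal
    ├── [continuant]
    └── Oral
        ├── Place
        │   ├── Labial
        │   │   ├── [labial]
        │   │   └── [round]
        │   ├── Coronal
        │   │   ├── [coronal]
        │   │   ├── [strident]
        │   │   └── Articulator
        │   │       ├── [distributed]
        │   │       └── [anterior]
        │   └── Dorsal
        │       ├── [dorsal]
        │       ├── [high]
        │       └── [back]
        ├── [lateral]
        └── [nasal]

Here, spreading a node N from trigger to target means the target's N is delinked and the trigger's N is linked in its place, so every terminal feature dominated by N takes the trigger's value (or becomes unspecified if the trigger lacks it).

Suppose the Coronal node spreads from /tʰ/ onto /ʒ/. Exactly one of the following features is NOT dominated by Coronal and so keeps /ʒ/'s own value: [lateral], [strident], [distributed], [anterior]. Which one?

Coronal dominates exactly [coronal], [strident], [distributed], [anterior].
Spreading Coronal replaces [distributed], [strident], [anterior] with the trigger's values, since each sits inside the Coronal constituent.
[lateral] is not within the Coronal subtree (it hangs from Oral), so /ʒ/'s [lateral] value survives.

[lateral]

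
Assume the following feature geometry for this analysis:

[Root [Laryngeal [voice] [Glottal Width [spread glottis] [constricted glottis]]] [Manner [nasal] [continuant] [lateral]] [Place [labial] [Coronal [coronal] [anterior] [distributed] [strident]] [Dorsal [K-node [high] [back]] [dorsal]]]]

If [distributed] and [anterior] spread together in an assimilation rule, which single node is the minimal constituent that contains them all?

[distributed] lies under Coronal (below Place).
[anterior]: Root / Place / Coronal / [anterior].
The lowest node appearing on every path is Coronal; each proper daughter of Coronal fails to dominate at least one of the listed features.

Coronal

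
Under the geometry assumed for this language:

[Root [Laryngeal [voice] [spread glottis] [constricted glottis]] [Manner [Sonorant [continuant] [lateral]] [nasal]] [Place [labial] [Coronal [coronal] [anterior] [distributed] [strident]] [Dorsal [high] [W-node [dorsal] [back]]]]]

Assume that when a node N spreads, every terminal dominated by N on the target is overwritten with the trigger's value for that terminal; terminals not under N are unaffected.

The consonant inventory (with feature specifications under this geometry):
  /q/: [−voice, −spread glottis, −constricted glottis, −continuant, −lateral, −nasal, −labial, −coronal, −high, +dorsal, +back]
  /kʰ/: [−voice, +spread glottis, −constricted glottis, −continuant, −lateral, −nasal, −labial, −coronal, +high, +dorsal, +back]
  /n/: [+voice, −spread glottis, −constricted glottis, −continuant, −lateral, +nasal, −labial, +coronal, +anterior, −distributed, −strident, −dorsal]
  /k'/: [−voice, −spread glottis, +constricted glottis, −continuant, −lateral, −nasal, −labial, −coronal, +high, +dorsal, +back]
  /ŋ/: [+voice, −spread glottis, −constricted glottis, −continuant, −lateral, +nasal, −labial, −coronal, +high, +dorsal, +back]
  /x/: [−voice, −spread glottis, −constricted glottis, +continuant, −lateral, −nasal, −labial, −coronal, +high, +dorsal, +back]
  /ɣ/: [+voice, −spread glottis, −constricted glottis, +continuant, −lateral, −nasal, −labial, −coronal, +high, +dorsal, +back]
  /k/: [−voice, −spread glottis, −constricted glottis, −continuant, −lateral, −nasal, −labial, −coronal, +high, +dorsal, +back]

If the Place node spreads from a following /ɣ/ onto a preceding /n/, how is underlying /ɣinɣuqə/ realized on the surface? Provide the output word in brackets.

[ɣiŋɣuqə]

Terminals under Place in this geometry: [labial], [coronal], [anterior], [distributed], [strident], [high], [dorsal], [back].
The target acquires /ɣ/'s values for everything under Place — [−labial], [−coronal], [+high], [+dorsal], [+back] — while keeping its own [voice], [spread glottis], [constricted glottis], ….
This feature bundle is that of [ŋ], so /ɣinɣuqə/ surfaces as [ɣiŋɣuqə].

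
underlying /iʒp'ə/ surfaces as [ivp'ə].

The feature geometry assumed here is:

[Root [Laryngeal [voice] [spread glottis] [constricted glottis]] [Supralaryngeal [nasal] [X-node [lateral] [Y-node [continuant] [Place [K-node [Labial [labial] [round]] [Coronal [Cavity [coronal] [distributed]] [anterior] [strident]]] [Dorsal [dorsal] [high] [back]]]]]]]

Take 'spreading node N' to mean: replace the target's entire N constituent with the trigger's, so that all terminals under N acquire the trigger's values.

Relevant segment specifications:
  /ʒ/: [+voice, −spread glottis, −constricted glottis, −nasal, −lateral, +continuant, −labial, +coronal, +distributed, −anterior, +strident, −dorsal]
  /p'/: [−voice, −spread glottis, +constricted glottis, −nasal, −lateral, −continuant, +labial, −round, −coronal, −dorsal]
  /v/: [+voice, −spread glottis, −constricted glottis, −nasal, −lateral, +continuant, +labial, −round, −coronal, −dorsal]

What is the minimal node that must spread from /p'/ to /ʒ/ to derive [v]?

Comparing /ʒ/ with its surface form [v], the features that change are [labial], [round], [coronal], [anterior], [distributed], [strident].
The smallest constituent containing every changed terminal is K-node — each of its daughters lacks at least one of the affected features.
Spreading K-node from /p'/ overwrites each of those terminals with /p'/'s values, yielding exactly [v].
Features on which the two segments disagree outside K-node, such as [constricted glottis], [continuant], are unchanged — nothing dominating them spread, and K-node is the minimal sufficient constituent.

K-node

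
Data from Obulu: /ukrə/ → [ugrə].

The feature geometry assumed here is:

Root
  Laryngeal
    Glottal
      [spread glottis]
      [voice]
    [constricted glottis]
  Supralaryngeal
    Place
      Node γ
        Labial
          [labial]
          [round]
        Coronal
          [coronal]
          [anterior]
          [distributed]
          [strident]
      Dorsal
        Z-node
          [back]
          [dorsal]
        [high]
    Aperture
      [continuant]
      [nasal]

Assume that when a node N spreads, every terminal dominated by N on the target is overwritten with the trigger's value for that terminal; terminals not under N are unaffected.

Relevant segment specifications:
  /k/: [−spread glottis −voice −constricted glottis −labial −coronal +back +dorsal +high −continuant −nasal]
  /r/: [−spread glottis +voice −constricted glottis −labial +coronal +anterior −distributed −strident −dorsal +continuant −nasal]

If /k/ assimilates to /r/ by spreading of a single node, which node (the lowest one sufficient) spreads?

/k/ and [g] differ in [voice]; every other specified feature is identical.
Since just one terminal is affected and it takes /r/'s value, spreading the terminal [voice] alone is sufficient and minimal.
[coronal], [continuant] stay as in /k/ although /r/ differs there, so no node dominating them spread; among the remaining candidates [voice] is the lowest that derives the output.

[voice]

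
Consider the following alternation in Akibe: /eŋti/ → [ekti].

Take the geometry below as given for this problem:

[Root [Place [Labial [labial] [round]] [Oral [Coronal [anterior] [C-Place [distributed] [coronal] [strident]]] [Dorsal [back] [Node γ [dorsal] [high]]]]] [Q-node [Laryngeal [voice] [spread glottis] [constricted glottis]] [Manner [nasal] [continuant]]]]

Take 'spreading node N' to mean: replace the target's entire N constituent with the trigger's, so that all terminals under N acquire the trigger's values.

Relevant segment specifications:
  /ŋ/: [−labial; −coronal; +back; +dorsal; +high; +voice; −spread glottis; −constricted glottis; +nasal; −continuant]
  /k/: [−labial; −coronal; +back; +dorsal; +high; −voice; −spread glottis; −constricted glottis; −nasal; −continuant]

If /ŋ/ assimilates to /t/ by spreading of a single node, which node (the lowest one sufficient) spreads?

Q-node

Feature comparison: [voice], [nasal] differ between /ŋ/ and [k]; the remaining terminals match.
Tracing each changed feature up the tree, the paths first meet at Q-node; any lower node misses at least one of them.
Spreading Q-node from /t/ overwrites each of those terminals with /t/'s values, yielding exactly [k].
[coronal], [dorsal] — on which /t/ differs from /ŋ/ — are unchanged, so Root cannot have spread; the constituent is no larger than Q-node.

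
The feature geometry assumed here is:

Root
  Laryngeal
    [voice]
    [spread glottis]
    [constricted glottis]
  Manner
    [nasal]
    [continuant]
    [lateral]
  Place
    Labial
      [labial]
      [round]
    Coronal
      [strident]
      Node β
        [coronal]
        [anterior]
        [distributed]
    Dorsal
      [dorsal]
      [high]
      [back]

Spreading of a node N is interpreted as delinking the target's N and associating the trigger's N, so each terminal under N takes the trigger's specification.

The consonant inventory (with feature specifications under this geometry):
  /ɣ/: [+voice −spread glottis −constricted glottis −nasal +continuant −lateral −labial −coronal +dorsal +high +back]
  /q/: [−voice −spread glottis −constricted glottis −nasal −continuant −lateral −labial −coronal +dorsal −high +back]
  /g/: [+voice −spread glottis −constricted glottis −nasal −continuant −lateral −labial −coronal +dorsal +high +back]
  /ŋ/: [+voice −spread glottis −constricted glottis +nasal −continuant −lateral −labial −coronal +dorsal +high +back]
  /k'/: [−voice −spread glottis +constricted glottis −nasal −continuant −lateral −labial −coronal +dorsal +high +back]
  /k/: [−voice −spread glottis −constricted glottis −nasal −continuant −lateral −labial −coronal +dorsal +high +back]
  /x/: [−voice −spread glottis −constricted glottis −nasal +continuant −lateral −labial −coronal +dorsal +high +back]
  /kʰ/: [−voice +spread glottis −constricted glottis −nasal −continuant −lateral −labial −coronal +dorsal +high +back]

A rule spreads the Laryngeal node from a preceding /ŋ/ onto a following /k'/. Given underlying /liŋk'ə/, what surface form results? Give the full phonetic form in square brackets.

[liŋgə]

Laryngeal immediately or transitively dominates [voice], [spread glottis], [constricted glottis].
The target acquires /ŋ/'s values for everything under Laryngeal — [+voice], [−spread glottis], [−constricted glottis] — while keeping its own [nasal], [continuant], [lateral], ….
This feature bundle is that of [g], so /liŋk'ə/ surfaces as [liŋgə].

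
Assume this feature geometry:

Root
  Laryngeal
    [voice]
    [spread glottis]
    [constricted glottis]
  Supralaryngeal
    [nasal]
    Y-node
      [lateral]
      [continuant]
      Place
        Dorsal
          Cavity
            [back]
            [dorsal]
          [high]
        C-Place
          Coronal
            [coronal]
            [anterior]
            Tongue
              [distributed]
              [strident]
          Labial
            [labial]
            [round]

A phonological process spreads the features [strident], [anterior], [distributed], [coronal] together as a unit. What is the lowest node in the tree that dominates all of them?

Coronal

[strident]: Root ▹ Supralaryngeal ▹ Y-node ▹ Place ▹ C-Place ▹ Coronal ▹ Tongue ▹ [strident].
[anterior]: Root ▹ Supralaryngeal ▹ Y-node ▹ Place ▹ C-Place ▹ Coronal ▹ [anterior].
[distributed] lies under Tongue (below Supralaryngeal).
[coronal] lies under Coronal (below Supralaryngeal).
These paths first converge at Coronal; no daughter of Coronal dominates all 4 features, so Coronal is the minimal constituent.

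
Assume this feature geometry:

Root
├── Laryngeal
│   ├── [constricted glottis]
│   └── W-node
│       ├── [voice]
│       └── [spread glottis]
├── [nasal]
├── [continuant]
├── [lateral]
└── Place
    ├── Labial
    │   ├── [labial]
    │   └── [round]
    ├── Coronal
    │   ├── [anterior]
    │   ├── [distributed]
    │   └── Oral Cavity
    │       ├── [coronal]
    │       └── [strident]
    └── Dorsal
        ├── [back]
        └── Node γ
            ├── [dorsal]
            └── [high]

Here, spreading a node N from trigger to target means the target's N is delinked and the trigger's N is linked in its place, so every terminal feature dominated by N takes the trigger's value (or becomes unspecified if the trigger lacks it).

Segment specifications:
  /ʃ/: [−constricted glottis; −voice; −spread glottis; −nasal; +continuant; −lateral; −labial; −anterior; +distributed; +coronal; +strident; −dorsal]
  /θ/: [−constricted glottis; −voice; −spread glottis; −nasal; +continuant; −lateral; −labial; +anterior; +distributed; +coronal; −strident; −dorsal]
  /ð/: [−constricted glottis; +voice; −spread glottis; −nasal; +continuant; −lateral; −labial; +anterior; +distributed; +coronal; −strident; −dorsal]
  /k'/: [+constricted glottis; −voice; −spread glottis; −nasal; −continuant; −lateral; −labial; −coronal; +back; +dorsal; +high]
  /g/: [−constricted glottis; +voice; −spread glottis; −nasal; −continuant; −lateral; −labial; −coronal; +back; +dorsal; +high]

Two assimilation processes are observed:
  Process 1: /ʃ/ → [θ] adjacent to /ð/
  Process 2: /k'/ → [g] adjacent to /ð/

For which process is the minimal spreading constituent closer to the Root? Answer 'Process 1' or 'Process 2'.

In Process 1, [anterior], [strident] change, so the minimal spreading node is Coronal at depth 2.
In Process 2, [voice], [constricted glottis] change, so the minimal spreading node is Laryngeal at depth 1.
Laryngeal (depth 1) sits above Coronal (depth 2), making Process 2 the one with the higher spreading node.

Process 2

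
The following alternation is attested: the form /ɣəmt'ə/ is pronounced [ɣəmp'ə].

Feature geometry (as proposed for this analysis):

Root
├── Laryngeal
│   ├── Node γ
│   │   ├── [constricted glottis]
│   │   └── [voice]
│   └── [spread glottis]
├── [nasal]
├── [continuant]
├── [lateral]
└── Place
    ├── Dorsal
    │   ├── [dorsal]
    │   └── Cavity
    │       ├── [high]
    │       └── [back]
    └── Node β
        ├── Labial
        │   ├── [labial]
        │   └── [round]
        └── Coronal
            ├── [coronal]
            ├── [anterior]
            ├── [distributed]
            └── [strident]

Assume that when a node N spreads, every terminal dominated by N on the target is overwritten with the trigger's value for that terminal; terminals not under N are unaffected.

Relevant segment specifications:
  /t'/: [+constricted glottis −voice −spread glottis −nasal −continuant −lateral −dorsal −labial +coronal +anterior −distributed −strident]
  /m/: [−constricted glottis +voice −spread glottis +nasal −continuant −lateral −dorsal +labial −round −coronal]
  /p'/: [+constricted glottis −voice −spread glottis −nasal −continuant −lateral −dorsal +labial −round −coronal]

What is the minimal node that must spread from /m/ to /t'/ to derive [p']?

Node β

Feature comparison: [labial], [round], [coronal], [anterior], [distributed], [strident] differ between /t'/ and [p']; the remaining terminals match.
These terminals are all dominated by Node β, and no proper subconstituent of Node β covers them all; Node β is their lowest common ancestor.
Delinking /t'/'s Node β and associating /m/'s Node β gives precisely the feature bundle of [p'].
[nasal], [voice] stay as in /t'/ although /m/ differs there, so no node dominating them spread; among the remaining candidates Node β is the lowest that derives the output.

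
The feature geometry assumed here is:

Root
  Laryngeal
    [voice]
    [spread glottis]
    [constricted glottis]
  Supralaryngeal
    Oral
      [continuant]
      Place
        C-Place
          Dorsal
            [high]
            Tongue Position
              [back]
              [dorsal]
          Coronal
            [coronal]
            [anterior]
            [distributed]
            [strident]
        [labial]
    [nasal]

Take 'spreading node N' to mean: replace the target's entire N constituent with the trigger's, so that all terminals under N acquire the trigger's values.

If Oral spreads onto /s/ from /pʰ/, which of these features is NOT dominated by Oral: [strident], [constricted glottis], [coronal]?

Oral dominates exactly [continuant], [high], [back], [dorsal], [coronal], [anterior], [distributed], [strident], [labial].
Of the listed options, [strident], [coronal] are among these and would be overwritten by spreading Oral.
[constricted glottis] attaches under Laryngeal, not under Oral, so /s/ retains its own value for [constricted glottis].

[constricted glottis]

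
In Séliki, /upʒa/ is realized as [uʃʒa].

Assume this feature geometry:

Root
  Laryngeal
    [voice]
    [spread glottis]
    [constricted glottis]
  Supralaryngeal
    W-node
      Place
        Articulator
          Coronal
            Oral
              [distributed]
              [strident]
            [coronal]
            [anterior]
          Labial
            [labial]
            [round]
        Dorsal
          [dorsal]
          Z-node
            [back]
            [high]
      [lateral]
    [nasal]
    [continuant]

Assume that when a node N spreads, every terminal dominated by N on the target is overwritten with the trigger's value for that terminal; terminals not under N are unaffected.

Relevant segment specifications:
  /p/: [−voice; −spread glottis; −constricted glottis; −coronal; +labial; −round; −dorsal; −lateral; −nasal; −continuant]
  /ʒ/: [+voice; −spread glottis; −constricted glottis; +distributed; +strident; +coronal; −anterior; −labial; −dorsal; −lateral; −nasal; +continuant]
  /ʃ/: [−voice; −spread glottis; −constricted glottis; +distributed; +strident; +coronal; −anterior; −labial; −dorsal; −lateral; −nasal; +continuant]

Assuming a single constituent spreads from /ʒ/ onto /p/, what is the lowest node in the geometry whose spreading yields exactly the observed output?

The alternation /p/ → [ʃ] changes [continuant], [labial], [round], [coronal], [anterior], [distributed], [strident] and nothing else.
Tracing each changed feature up the tree, the paths first meet at Supralaryngeal; any lower node misses at least one of them.
Delinking /p/'s Supralaryngeal and associating /ʒ/'s Supralaryngeal gives precisely the feature bundle of [ʃ].
[voice] — on which /ʒ/ differs from /p/ — is unchanged, so Root cannot have spread; the constituent is no larger than Supralaryngeal.

Supralaryngeal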